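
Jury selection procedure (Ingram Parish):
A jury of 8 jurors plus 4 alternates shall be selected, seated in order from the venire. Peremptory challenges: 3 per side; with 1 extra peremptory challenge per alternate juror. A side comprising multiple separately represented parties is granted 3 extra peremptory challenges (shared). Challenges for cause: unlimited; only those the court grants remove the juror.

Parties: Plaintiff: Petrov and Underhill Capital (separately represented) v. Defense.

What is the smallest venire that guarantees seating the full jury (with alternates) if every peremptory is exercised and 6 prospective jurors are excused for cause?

Seats to fill: 8 + 4 alternates = 12.
Peremptories — Plaintiff: 3 + 1×4 + 3 = 10; Defense: 3 + 1×4 = 7; total 17.
For-cause removals: 6.
Minimum venire: 12 + 17 + 6 = 35.

35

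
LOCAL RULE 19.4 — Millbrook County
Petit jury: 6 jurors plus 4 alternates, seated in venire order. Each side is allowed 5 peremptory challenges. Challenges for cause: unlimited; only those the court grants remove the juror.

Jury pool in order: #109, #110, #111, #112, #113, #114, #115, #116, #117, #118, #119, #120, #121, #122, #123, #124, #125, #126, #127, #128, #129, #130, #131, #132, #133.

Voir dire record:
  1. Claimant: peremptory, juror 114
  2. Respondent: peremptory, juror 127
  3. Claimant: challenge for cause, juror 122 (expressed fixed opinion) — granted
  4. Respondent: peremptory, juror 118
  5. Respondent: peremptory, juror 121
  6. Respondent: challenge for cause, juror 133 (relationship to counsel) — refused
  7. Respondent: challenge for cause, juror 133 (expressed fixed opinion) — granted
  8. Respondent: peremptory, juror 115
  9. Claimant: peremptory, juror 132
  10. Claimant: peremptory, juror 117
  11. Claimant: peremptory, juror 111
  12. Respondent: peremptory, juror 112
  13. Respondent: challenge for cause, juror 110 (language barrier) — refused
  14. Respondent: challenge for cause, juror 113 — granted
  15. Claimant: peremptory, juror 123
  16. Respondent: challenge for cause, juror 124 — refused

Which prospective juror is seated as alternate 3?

128

Removed: #111, #112, #113, #114, #115, #117, #118, #121, #122, #123, #127, #132, #133. (#110, #124 stay — for-cause denied.)
Filling seats in venire order through position 9: #109, #110, #116, #119, #120, #124, #125, #126, #128.
So alternate 3 is #128.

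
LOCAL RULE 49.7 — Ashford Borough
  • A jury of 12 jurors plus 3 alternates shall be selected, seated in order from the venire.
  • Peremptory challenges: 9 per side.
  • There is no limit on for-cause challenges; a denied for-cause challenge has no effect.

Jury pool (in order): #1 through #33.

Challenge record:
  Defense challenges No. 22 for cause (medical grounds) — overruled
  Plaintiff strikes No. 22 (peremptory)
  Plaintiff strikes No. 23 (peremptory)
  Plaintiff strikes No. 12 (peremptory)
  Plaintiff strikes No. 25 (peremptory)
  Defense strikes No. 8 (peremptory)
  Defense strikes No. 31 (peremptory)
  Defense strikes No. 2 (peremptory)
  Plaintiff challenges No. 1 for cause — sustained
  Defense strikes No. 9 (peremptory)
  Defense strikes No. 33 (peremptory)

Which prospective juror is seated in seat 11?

Removed: #1, #2, #8, #9, #12, #22, #23, #25, #31, #33.
Seating in order: seats 1–12 → #3, #4, #5, #6, #7, #10, #11, #13, #14, #15, #16, #17; alternates → #18, #19, #20.
So seat 11 is #16.

16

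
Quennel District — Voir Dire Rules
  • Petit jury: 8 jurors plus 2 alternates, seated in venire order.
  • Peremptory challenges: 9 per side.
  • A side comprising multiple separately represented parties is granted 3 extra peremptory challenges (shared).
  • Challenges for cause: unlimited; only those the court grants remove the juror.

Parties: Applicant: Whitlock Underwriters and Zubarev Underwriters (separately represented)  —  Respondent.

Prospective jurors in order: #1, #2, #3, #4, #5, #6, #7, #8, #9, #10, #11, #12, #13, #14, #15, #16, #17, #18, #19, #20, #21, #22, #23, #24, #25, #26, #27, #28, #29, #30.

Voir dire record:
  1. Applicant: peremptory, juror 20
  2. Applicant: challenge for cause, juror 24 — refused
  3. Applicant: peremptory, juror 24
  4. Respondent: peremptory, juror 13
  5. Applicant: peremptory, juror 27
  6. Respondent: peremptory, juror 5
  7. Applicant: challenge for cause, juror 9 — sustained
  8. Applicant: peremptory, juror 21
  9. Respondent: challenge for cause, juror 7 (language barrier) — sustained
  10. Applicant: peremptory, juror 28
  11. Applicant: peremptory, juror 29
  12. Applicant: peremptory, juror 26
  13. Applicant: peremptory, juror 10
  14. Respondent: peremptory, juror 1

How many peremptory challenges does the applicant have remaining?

4

Applicant allotment: 9 base + 3 multi-party = 12.
Applicant peremptories used: #20, #24, #27, #21, #28, #29, #26, #10 — 8 (for-cause on #24, #9 don't count).
Remaining: 12 − 8 = 4.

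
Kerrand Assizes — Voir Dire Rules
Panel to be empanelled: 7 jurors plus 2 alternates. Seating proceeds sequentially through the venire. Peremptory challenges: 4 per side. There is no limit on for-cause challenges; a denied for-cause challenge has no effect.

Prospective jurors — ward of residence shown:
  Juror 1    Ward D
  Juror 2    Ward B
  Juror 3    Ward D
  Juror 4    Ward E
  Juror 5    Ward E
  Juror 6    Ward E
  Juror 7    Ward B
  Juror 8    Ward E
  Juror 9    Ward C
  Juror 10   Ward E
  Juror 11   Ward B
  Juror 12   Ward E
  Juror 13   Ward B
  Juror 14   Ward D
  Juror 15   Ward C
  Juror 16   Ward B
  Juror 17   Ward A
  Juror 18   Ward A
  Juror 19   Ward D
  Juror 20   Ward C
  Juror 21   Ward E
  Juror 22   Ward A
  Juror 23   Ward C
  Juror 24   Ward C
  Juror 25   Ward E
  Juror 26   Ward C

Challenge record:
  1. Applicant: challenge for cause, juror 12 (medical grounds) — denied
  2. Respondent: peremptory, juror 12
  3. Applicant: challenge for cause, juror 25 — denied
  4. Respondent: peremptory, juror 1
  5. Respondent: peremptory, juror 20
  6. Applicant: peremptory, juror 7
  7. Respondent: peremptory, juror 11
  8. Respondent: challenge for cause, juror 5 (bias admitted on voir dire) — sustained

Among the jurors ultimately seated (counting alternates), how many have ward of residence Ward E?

Removed: #1, #5, #7, #11, #12, #20.
Seated (9 incl. alternates): #2, #3, #4, #6, #8, #9, #10, #13, #14.
Of those, in Ward E: #4, #6, #8, #10 → 4.

4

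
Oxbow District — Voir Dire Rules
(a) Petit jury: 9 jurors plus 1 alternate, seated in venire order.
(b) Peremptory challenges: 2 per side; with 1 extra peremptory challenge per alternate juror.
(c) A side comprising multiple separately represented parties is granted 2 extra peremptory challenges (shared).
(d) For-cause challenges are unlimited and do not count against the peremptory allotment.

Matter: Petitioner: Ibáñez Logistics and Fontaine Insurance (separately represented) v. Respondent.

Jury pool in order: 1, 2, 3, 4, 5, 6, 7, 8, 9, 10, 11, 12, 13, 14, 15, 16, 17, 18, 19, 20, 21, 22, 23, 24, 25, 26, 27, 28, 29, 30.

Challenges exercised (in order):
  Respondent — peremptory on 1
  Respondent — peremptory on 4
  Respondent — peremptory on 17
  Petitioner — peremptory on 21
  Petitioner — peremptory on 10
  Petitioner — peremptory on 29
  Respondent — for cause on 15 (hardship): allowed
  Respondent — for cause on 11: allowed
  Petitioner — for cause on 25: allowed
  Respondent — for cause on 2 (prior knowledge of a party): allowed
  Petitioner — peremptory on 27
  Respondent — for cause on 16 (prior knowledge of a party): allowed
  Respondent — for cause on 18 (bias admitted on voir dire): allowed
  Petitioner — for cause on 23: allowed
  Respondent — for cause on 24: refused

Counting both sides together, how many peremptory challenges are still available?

1

Petitioner allotment: 2 base + 1 × 1 alternate + 2 multi-party = 5. Respondent allotment: 2 base + 1 × 1 alternate = 3.
Petitioner peremptories used: #21, #10, #29, #27 — 4 (for-cause on #25, #23 don't count).
Respondent peremptories used: #1, #4, #17 — 3 (for-cause on #15, #11, #2, #16, #18, #24 don't count).
Remaining: (5 − 4) + (3 − 3) = 1.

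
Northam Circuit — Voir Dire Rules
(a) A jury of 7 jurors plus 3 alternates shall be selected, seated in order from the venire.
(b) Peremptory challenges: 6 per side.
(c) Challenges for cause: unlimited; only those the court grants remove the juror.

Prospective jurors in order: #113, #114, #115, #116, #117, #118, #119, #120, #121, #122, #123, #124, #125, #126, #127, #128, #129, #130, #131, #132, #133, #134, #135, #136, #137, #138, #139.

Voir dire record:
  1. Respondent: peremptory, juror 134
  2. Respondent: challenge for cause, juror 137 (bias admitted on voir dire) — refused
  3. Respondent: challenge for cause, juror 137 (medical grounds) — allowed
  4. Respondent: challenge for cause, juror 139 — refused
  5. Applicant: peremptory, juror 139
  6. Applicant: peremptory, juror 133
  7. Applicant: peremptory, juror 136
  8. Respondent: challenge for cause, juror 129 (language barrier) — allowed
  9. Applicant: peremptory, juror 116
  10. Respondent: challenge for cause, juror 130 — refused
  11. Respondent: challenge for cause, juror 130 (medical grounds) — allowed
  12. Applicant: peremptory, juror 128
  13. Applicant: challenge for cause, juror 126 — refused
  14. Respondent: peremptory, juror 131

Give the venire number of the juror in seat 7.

Removed: #116, #128, #129, #130, #131, #133, #134, #136, #137, #139. (#126 stays — for-cause denied.)
Filling seats in venire order through position 7: #113, #114, #115, #117, #118, #119, #120.
So seat 7 is #120.

120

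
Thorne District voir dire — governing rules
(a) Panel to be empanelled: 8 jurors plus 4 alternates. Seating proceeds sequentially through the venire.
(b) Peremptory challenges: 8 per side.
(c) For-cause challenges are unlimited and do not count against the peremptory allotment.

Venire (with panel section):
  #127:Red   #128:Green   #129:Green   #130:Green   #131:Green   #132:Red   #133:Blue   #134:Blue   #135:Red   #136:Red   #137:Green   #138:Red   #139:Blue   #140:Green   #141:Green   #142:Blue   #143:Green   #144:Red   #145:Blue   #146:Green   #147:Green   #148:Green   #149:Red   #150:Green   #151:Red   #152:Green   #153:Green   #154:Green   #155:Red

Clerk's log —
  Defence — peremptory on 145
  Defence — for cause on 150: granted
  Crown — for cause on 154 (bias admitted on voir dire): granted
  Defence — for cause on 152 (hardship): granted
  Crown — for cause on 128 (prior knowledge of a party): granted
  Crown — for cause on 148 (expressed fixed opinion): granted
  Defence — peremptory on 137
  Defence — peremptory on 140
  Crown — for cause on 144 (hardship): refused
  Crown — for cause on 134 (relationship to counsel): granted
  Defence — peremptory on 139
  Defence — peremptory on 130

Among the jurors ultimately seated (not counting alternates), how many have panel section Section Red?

Removed: #128, #130, #134, #137, #139, #140, #145, #148, #150, #152, #154.
Seated jurors 1–8: #127, #129, #131, #132, #133, #135, #136, #138 (alternates #141, #142, #143, #144 not counted).
Of those, in Section Red: #127, #132, #135, #136, #138 → 5.

5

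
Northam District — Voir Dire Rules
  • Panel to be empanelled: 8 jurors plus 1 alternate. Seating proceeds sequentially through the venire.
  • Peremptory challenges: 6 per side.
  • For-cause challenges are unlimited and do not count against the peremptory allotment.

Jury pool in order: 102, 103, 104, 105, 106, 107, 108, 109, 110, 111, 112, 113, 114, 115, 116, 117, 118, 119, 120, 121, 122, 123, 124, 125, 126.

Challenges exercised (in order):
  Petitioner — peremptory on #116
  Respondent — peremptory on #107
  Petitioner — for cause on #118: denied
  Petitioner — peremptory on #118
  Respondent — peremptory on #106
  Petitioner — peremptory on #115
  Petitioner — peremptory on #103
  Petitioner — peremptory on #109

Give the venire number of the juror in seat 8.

113

Removed: #103, #106, #107, #109, #115, #116, #118.
Seating in order: seats 1–8 → #102, #104, #105, #108, #110, #111, #112, #113; alternates → #114.
So seat 8 is #113.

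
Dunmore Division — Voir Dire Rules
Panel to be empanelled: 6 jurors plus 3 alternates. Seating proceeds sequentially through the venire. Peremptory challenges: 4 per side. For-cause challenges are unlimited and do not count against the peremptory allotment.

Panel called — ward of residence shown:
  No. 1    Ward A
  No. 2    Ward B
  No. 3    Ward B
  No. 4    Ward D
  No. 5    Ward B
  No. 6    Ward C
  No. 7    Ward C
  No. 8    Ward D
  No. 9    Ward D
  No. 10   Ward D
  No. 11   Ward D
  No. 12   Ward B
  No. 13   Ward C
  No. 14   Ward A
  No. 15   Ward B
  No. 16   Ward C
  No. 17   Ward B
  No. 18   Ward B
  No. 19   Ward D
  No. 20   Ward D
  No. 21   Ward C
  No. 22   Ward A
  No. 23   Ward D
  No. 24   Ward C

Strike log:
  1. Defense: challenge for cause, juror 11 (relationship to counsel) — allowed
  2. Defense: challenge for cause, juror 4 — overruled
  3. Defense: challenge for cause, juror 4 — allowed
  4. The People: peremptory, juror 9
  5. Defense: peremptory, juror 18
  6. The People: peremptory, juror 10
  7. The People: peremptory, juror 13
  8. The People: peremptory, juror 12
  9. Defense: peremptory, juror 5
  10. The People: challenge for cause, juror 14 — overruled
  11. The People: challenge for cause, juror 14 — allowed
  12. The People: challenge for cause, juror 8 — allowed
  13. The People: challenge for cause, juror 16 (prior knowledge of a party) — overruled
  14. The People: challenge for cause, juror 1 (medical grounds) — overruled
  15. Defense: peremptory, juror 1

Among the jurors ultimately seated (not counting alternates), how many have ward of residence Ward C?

Removed: #1, #4, #5, #8, #9, #10, #11, #12, #13, #14, #18.
Seated jurors 1–6: #2, #3, #6, #7, #15, #16 (alternates #17, #19, #20 not counted).
Of those, in Ward C: #6, #7, #16 → 3.

3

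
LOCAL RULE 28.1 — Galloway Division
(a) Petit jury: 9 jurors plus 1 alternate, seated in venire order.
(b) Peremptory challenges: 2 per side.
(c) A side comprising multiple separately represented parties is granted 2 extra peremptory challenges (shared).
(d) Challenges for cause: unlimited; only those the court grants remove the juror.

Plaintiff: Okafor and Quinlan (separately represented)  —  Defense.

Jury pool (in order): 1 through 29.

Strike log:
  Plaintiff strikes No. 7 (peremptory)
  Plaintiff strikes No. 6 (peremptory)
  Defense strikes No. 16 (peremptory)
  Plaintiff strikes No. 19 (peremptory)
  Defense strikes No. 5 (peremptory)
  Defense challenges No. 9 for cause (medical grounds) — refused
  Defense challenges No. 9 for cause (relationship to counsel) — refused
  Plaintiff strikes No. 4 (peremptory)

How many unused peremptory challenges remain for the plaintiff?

Plaintiff allotment: 2 base + 2 multi-party = 4.
Plaintiff peremptories used: #7, #6, #19, #4 — 4.
Remaining: 4 − 4 = 0.

0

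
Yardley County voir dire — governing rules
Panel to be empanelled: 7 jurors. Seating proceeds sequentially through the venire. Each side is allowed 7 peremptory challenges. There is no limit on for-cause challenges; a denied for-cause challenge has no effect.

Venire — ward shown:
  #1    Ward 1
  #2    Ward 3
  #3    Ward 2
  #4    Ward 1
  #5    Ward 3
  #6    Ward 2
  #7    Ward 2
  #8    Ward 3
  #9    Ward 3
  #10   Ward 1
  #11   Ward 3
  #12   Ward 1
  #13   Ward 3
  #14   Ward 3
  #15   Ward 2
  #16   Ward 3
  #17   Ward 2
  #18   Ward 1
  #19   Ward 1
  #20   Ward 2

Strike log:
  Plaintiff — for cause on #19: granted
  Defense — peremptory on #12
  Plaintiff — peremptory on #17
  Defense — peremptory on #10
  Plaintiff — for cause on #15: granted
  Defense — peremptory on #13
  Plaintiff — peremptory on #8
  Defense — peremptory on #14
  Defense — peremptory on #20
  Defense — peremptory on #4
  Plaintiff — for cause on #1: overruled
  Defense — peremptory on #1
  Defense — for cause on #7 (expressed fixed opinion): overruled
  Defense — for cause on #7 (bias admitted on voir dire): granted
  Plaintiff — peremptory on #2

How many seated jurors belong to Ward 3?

4

Removed: #1, #2, #4, #7, #8, #10, #12, #13, #14, #15, #17, #19, #20.
Seated jurors 1–7: #3, #5, #6, #9, #11, #16, #18.
Of those, in Ward 3: #5, #9, #11, #16 → 4.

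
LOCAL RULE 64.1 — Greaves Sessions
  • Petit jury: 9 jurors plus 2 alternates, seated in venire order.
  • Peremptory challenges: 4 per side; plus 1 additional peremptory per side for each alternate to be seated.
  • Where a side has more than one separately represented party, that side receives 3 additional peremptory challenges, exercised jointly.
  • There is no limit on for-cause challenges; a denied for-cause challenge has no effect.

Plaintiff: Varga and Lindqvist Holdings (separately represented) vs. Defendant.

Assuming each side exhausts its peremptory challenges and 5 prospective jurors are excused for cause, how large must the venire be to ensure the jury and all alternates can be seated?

Seats to fill: 9 + 2 alternates = 11.
Peremptories — Plaintiff: 4 + 1×2 + 3 = 9; Defendant: 4 + 1×2 = 6; total 15.
For-cause removals: 5.
Minimum venire: 11 + 15 + 5 = 31.

31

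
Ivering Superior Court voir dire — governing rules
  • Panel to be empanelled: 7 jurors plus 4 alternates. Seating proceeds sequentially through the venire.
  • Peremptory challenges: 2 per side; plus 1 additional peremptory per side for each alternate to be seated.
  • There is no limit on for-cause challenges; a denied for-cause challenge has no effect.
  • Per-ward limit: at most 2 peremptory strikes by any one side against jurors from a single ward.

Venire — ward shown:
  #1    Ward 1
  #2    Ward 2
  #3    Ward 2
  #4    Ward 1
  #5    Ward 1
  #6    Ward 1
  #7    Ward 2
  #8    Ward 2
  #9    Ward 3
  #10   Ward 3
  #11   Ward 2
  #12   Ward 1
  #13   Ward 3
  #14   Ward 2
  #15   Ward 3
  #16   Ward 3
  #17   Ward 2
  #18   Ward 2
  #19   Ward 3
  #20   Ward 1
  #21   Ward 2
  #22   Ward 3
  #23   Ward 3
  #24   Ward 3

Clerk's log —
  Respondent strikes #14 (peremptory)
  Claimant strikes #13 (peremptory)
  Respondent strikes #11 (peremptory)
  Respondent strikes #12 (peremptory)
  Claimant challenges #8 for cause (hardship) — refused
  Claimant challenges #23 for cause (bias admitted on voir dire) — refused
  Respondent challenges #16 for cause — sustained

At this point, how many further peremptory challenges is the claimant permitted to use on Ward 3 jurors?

1

Claimant peremptories so far: #13 — 1 of 6 used, 5 left overall.
Against Ward 3: #13 — 1 used; per-ward cap 2 leaves 1.
Binding limit: min(5, 1) = 1.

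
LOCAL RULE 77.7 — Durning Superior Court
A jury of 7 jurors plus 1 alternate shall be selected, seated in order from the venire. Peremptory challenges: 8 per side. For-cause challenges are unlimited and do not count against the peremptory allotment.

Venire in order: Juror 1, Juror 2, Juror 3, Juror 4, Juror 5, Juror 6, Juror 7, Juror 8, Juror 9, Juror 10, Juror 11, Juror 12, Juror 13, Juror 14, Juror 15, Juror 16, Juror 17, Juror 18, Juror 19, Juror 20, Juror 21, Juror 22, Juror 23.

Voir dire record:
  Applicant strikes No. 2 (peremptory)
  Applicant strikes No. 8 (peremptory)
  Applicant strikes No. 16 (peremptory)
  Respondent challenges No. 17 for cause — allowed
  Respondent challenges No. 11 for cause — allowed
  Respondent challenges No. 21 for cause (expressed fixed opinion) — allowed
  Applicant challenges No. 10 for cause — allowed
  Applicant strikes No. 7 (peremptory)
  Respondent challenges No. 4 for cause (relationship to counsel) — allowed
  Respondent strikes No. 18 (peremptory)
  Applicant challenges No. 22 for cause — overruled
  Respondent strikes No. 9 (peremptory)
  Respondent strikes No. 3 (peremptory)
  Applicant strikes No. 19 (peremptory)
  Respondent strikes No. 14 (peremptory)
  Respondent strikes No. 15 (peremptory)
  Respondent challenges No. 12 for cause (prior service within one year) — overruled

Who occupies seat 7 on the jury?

Removed: #2, #3, #4, #7, #8, #9, #10, #11, #14, #15, #16, #17, #18, #19, #21. (#12, #22 stay — for-cause denied.)
Seating in order: seats 1–7 → #1, #5, #6, #12, #13, #20, #22; alternates → #23.
So seat 7 is #22.

22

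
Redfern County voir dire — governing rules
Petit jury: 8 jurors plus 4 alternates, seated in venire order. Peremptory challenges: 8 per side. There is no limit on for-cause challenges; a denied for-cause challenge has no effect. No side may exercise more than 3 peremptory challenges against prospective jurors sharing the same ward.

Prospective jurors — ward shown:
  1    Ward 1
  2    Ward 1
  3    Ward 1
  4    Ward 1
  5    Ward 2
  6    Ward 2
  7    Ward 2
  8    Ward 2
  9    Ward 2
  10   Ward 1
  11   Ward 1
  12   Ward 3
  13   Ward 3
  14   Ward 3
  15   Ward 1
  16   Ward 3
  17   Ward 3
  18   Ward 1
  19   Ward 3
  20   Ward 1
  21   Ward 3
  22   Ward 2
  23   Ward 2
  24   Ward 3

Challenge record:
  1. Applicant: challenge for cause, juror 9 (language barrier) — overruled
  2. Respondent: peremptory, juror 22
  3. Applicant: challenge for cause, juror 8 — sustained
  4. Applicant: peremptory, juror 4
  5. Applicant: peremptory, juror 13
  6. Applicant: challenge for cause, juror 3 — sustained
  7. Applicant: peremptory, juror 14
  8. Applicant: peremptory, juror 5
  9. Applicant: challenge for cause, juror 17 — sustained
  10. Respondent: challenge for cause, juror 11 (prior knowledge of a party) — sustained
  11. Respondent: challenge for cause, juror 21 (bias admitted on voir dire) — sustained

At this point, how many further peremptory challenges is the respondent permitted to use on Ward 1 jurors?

3

Respondent peremptories so far: #22 — 1 of 8 used, 7 left overall.
Against Ward 1: none yet — per-ward cap 3 leaves 3.
Binding limit: min(7, 3) = 3.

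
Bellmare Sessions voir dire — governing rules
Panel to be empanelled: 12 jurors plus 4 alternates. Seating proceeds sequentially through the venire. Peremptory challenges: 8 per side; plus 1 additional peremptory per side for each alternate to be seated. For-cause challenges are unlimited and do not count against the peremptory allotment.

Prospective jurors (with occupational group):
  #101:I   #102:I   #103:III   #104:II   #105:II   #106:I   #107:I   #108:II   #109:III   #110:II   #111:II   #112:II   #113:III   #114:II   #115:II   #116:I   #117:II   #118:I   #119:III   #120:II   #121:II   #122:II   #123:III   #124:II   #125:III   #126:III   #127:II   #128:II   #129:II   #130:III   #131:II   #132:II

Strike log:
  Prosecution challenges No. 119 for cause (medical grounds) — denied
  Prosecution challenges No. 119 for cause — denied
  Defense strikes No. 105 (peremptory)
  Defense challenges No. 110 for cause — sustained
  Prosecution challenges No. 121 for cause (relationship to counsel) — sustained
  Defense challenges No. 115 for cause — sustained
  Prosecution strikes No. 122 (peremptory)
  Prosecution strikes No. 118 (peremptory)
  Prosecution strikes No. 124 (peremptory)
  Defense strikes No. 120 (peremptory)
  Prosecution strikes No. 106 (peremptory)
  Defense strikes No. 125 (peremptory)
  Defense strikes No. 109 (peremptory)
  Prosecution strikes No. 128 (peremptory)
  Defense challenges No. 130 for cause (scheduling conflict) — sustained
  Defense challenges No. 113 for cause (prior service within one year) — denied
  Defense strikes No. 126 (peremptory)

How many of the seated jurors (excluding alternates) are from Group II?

Removed: #105, #106, #109, #110, #115, #118, #120, #121, #122, #124, #125, #126, #128, #130.
Seated jurors 1–12: #101, #102, #103, #104, #107, #108, #111, #112, #113, #114, #116, #117 (alternates #119, #123, #127, #129 not counted).
Of those, in Group II: #104, #108, #111, #112, #114, #117 → 6.

6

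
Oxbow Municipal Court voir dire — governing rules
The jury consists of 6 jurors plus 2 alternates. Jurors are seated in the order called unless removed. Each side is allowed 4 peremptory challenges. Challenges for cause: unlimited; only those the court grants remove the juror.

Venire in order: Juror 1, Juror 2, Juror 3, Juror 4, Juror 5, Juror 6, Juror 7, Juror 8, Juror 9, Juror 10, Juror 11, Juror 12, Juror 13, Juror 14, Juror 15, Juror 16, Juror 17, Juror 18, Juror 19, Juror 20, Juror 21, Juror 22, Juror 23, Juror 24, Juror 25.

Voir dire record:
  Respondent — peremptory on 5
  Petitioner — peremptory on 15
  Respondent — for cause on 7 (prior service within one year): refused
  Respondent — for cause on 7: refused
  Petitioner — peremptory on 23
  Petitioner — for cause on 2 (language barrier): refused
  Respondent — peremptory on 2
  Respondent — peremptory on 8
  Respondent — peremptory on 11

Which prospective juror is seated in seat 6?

9

Removed: #2, #5, #8, #11, #15, #23. (#7 stays — for-cause denied.)
Seating in order: seats 1–6 → #1, #3, #4, #6, #7, #9; alternates → #10, #12.
So seat 6 is #9.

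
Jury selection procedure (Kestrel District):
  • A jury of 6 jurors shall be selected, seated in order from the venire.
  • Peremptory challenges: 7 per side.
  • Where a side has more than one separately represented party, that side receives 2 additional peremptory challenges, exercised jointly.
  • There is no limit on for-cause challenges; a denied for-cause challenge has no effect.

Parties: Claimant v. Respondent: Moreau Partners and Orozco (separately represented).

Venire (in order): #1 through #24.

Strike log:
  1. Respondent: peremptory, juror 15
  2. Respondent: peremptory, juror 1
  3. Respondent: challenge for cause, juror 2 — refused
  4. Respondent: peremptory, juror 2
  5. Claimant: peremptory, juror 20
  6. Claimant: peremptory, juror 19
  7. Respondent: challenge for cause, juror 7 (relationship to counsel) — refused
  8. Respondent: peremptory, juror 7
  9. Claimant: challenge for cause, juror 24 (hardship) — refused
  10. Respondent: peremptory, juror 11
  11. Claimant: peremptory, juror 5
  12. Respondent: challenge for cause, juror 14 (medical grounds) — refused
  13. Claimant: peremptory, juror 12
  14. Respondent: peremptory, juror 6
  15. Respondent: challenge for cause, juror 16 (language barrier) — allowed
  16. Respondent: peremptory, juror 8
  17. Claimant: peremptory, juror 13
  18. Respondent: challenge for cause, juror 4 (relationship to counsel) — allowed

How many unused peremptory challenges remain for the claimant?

Claimant allotment: 7.
Claimant peremptories used: #20, #19, #5, #12, #13 — 5 (the for-cause on #24 doesn't count).
Remaining: 7 − 5 = 2.

2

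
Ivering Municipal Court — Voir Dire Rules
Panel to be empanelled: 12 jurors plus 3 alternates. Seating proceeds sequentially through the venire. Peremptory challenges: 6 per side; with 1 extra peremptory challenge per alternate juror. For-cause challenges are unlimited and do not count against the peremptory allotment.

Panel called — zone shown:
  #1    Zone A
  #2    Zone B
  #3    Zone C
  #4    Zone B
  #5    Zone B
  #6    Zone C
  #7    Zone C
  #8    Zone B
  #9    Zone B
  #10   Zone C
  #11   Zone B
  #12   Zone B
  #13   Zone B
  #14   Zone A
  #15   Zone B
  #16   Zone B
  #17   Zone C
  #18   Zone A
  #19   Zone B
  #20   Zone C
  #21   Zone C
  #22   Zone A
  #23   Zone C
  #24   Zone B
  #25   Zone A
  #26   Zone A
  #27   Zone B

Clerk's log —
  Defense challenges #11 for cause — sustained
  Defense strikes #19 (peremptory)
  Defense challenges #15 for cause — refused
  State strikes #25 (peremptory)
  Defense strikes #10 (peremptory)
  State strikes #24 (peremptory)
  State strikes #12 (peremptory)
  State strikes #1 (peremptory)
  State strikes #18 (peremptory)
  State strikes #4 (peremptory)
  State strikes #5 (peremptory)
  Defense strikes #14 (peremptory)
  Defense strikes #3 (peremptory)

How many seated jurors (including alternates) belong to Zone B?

7

Removed: #1, #3, #4, #5, #10, #11, #12, #14, #18, #19, #24, #25.
Seated (15 incl. alternates): #2, #6, #7, #8, #9, #13, #15, #16, #17, #20, #21, #22, #23, #26, #27.
Of those, in Zone B: #2, #8, #9, #13, #15, #16, #27 → 7.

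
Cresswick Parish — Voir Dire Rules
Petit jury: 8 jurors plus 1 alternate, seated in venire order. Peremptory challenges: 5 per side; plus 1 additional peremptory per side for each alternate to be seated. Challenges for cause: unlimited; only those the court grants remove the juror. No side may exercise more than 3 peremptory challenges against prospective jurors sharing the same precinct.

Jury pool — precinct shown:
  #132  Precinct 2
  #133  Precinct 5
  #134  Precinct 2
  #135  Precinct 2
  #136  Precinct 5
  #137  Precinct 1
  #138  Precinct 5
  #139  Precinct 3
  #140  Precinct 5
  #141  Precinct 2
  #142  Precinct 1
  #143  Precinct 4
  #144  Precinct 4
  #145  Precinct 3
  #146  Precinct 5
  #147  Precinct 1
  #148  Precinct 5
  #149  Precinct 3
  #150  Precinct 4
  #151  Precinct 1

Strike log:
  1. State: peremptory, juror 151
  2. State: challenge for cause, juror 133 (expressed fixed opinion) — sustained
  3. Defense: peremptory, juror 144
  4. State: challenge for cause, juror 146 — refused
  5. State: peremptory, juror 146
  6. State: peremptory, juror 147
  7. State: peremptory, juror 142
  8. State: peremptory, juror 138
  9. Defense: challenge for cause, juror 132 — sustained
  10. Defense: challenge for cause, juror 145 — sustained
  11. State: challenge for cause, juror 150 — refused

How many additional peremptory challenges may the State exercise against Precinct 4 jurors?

State peremptories so far: #151, #146, #147, #142, #138 — 5 of 6 used, 1 left overall.
Against Precinct 4: none yet — per-precinct cap 3 leaves 3.
Binding limit: min(1, 3) = 1.

1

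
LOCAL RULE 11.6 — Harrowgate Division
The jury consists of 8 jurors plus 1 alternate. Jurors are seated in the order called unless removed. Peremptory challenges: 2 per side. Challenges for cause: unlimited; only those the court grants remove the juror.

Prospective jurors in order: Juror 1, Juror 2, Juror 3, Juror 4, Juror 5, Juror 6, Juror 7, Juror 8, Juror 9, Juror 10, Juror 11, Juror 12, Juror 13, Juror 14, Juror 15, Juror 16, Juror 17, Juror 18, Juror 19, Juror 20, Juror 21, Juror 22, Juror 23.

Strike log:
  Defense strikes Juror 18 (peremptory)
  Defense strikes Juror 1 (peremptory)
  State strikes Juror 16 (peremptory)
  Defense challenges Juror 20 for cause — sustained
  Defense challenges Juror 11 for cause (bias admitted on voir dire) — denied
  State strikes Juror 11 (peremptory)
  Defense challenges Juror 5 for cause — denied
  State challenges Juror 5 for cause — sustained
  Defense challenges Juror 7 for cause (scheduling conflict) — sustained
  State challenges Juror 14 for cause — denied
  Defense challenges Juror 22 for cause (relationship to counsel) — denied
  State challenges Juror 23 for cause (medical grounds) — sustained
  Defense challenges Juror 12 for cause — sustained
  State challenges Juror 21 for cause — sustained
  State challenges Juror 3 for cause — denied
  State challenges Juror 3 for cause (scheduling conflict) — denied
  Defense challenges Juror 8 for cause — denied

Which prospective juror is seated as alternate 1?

14

Removed: #1, #5, #7, #11, #12, #16, #18, #20, #21, #23. (#3, #8, #14, #22 stay — for-cause denied.)
Seating in order: seats 1–8 → #2, #3, #4, #6, #8, #9, #10, #13; alternates → #14.
So alternate 1 is #14.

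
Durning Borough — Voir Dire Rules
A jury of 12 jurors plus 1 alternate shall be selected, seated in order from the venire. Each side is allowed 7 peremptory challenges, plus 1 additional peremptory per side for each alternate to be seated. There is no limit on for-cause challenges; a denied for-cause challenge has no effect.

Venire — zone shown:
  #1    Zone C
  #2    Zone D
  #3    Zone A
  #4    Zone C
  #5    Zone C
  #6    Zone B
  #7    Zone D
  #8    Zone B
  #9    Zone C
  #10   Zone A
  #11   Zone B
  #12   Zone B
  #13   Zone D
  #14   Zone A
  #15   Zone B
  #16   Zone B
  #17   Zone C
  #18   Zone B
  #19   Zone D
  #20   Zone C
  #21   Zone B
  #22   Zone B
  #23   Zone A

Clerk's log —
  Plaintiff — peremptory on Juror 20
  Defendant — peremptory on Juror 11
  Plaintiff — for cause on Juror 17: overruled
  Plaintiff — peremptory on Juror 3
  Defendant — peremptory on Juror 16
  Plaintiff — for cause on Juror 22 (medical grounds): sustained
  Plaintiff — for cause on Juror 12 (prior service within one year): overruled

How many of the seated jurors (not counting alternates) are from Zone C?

4

Removed: #3, #11, #16, #20, #22.
Seated jurors 1–12: #1, #2, #4, #5, #6, #7, #8, #9, #10, #12, #13, #14 (alternates #15 not counted).
Of those, in Zone C: #1, #4, #5, #9 → 4.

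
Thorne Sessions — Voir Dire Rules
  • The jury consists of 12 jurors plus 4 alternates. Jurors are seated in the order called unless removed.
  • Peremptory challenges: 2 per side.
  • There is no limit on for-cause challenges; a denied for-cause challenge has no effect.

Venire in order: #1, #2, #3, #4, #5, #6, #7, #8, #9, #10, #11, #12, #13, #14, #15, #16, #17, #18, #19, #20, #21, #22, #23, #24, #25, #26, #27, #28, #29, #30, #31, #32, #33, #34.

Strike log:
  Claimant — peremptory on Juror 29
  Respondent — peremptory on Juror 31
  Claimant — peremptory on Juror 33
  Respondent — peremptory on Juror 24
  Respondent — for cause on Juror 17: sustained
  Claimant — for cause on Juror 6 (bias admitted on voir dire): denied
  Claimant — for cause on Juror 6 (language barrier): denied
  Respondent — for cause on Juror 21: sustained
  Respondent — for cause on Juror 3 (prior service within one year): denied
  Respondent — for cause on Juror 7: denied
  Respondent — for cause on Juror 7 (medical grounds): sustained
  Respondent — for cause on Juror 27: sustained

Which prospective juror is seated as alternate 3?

Removed: #7, #17, #21, #24, #27, #29, #31, #33. (#3, #6 stay — for-cause denied.)
Filling seats in venire order through position 15: #1, #2, #3, #4, #5, #6, #8, #9, #10, #11, #12, #13, #14, #15, #16.
So alternate 3 is #16.

16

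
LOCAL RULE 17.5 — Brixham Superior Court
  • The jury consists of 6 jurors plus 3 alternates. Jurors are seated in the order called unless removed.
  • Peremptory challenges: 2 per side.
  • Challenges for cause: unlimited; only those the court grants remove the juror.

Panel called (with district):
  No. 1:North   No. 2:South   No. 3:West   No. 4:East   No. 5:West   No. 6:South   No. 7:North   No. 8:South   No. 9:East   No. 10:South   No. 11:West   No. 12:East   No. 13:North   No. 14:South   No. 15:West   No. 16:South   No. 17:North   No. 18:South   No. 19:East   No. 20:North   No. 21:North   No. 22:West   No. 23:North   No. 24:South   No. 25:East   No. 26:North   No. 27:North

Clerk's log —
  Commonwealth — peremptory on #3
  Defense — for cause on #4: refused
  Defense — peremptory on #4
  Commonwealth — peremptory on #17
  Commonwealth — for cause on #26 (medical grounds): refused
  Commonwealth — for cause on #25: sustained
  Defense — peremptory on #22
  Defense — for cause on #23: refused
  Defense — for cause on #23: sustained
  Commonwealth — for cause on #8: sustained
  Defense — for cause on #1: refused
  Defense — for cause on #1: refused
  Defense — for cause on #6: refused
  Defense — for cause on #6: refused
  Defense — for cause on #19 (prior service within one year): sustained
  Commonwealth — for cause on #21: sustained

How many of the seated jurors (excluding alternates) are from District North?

Removed: #3, #4, #8, #17, #19, #21, #22, #23, #25.
Seated jurors 1–6: #1, #2, #5, #6, #7, #9 (alternates #10, #11, #12 not counted).
Of those, in District North: #1, #7 → 2.

2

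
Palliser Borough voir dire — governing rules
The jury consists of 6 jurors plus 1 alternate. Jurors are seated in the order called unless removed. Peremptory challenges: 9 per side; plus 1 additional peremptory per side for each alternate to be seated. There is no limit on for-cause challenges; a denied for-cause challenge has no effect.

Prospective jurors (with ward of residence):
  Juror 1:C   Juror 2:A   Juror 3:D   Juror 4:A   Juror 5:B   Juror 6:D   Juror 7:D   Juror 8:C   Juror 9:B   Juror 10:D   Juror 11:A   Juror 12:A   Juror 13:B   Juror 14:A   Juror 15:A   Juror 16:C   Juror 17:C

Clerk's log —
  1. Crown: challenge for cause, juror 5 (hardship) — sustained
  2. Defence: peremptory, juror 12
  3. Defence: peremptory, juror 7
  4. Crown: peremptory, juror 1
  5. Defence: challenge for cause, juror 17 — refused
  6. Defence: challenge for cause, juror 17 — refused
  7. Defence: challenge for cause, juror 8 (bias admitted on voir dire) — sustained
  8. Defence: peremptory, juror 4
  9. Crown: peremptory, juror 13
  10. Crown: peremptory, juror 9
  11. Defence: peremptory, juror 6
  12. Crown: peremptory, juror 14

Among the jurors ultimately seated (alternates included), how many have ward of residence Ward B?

0

Removed: #1, #4, #5, #6, #7, #8, #9, #12, #13, #14.
Seated (7 incl. alternates): #2, #3, #10, #11, #15, #16, #17.
None of those are in Ward B → 0.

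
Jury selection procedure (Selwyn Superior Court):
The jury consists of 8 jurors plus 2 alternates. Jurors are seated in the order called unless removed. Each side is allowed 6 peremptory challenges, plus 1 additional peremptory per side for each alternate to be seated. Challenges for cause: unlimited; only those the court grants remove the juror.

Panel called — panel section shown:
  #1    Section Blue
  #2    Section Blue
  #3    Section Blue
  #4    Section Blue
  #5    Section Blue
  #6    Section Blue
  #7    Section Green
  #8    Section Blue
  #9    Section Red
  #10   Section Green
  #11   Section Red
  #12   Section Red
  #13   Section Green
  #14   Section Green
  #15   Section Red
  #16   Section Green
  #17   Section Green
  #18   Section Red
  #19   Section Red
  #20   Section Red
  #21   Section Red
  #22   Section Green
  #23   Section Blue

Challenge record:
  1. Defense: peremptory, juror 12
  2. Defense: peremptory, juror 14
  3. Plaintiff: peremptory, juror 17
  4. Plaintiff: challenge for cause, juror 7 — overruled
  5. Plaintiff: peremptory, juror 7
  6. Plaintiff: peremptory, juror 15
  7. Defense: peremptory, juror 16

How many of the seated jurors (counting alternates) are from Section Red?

Removed: #7, #12, #14, #15, #16, #17.
Seated (10 incl. alternates): #1, #2, #3, #4, #5, #6, #8, #9, #10, #11.
Of those, in Section Red: #9, #11 → 2.

2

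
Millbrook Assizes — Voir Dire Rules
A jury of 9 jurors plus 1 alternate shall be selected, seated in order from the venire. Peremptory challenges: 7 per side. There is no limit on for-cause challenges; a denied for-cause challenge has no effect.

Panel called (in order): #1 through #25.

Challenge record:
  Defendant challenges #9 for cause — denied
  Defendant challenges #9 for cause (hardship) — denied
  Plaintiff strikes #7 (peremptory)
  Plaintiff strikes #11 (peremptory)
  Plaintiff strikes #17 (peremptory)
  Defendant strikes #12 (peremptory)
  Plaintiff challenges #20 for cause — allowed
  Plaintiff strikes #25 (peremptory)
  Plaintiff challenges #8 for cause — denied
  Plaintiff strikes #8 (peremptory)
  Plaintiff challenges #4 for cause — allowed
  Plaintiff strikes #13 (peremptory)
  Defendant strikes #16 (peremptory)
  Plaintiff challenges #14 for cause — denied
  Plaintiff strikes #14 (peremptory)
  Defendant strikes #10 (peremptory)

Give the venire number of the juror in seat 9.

Removed: #4, #7, #8, #10, #11, #12, #13, #14, #16, #17, #20, #25. (#9 stays — for-cause denied.)
Filling seats in venire order through position 9: #1, #2, #3, #5, #6, #9, #15, #18, #19.
So seat 9 is #19.

19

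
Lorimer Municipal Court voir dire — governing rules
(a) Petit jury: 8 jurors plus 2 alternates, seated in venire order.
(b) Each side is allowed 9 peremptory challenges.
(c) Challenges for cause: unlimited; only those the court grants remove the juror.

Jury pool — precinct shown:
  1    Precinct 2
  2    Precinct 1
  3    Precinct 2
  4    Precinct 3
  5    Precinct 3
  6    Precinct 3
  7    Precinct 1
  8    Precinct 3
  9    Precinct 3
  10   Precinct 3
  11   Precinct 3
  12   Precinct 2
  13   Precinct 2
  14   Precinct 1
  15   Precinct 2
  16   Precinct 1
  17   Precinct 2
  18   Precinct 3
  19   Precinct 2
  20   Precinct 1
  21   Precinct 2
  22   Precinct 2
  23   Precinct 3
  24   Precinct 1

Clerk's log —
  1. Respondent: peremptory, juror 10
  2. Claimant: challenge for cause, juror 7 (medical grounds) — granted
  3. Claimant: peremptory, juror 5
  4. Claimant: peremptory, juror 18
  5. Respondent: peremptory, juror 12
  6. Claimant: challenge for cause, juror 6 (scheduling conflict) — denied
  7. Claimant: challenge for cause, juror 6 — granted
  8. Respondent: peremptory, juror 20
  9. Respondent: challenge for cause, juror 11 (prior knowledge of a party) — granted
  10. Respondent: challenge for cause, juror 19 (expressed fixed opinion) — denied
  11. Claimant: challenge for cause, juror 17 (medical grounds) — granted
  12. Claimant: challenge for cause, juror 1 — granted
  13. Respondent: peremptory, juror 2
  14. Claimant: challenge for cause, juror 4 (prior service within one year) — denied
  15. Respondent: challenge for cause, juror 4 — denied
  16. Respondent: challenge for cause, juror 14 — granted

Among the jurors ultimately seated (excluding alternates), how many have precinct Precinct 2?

Removed: #1, #2, #5, #6, #7, #10, #11, #12, #14, #17, #18, #20.
Seated jurors 1–8: #3, #4, #8, #9, #13, #15, #16, #19 (alternates #21, #22 not counted).
Of those, in Precinct 2: #3, #13, #15, #19 → 4.

4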